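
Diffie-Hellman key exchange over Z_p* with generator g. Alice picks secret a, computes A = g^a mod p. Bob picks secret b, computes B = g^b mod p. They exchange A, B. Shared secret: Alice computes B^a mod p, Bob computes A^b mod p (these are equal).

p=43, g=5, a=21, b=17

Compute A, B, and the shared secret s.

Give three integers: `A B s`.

A = 5^21 mod 43  (bits of 21 = 10101)
  bit 0 = 1: r = r^2 * 5 mod 43 = 1^2 * 5 = 1*5 = 5
  bit 1 = 0: r = r^2 mod 43 = 5^2 = 25
  bit 2 = 1: r = r^2 * 5 mod 43 = 25^2 * 5 = 23*5 = 29
  bit 3 = 0: r = r^2 mod 43 = 29^2 = 24
  bit 4 = 1: r = r^2 * 5 mod 43 = 24^2 * 5 = 17*5 = 42
  -> A = 42
B = 5^17 mod 43  (bits of 17 = 10001)
  bit 0 = 1: r = r^2 * 5 mod 43 = 1^2 * 5 = 1*5 = 5
  bit 1 = 0: r = r^2 mod 43 = 5^2 = 25
  bit 2 = 0: r = r^2 mod 43 = 25^2 = 23
  bit 3 = 0: r = r^2 mod 43 = 23^2 = 13
  bit 4 = 1: r = r^2 * 5 mod 43 = 13^2 * 5 = 40*5 = 28
  -> B = 28
s = B^a = 28^21 mod 43  (bits of 21 = 10101)
  bit 0 = 1: r = r^2 * 28 mod 43 = 1^2 * 28 = 1*28 = 28
  bit 1 = 0: r = r^2 mod 43 = 28^2 = 10
  bit 2 = 1: r = r^2 * 28 mod 43 = 10^2 * 28 = 14*28 = 5
  bit 3 = 0: r = r^2 mod 43 = 5^2 = 25
  bit 4 = 1: r = r^2 * 28 mod 43 = 25^2 * 28 = 23*28 = 42
  -> s = B^a = 42

Answer: 42 28 42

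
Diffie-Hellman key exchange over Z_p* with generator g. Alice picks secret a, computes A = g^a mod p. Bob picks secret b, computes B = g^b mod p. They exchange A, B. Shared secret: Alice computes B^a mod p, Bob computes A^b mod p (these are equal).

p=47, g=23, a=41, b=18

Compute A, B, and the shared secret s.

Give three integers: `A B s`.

A = 23^41 mod 47  (bits of 41 = 101001)
  bit 0 = 1: r = r^2 * 23 mod 47 = 1^2 * 23 = 1*23 = 23
  bit 1 = 0: r = r^2 mod 47 = 23^2 = 12
  bit 2 = 1: r = r^2 * 23 mod 47 = 12^2 * 23 = 3*23 = 22
  bit 3 = 0: r = r^2 mod 47 = 22^2 = 14
  bit 4 = 0: r = r^2 mod 47 = 14^2 = 8
  bit 5 = 1: r = r^2 * 23 mod 47 = 8^2 * 23 = 17*23 = 15
  -> A = 15
B = 23^18 mod 47  (bits of 18 = 10010)
  bit 0 = 1: r = r^2 * 23 mod 47 = 1^2 * 23 = 1*23 = 23
  bit 1 = 0: r = r^2 mod 47 = 23^2 = 12
  bit 2 = 0: r = r^2 mod 47 = 12^2 = 3
  bit 3 = 1: r = r^2 * 23 mod 47 = 3^2 * 23 = 9*23 = 19
  bit 4 = 0: r = r^2 mod 47 = 19^2 = 32
  -> B = 32
s = B^a = 32^41 mod 47  (bits of 41 = 101001)
  bit 0 = 1: r = r^2 * 32 mod 47 = 1^2 * 32 = 1*32 = 32
  bit 1 = 0: r = r^2 mod 47 = 32^2 = 37
  bit 2 = 1: r = r^2 * 32 mod 47 = 37^2 * 32 = 6*32 = 4
  bit 3 = 0: r = r^2 mod 47 = 4^2 = 16
  bit 4 = 0: r = r^2 mod 47 = 16^2 = 21
  bit 5 = 1: r = r^2 * 32 mod 47 = 21^2 * 32 = 18*32 = 12
  -> s = B^a = 12

Answer: 15 32 12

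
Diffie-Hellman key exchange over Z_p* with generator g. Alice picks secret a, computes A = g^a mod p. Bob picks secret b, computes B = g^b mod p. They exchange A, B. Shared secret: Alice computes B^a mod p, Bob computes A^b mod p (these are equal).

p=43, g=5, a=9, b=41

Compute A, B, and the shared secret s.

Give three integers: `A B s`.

Answer: 22 26 2

Derivation:
A = 5^9 mod 43  (bits of 9 = 1001)
  bit 0 = 1: r = r^2 * 5 mod 43 = 1^2 * 5 = 1*5 = 5
  bit 1 = 0: r = r^2 mod 43 = 5^2 = 25
  bit 2 = 0: r = r^2 mod 43 = 25^2 = 23
  bit 3 = 1: r = r^2 * 5 mod 43 = 23^2 * 5 = 13*5 = 22
  -> A = 22
B = 5^41 mod 43  (bits of 41 = 101001)
  bit 0 = 1: r = r^2 * 5 mod 43 = 1^2 * 5 = 1*5 = 5
  bit 1 = 0: r = r^2 mod 43 = 5^2 = 25
  bit 2 = 1: r = r^2 * 5 mod 43 = 25^2 * 5 = 23*5 = 29
  bit 3 = 0: r = r^2 mod 43 = 29^2 = 24
  bit 4 = 0: r = r^2 mod 43 = 24^2 = 17
  bit 5 = 1: r = r^2 * 5 mod 43 = 17^2 * 5 = 31*5 = 26
  -> B = 26
s = B^a = 26^9 mod 43  (bits of 9 = 1001)
  bit 0 = 1: r = r^2 * 26 mod 43 = 1^2 * 26 = 1*26 = 26
  bit 1 = 0: r = r^2 mod 43 = 26^2 = 31
  bit 2 = 0: r = r^2 mod 43 = 31^2 = 15
  bit 3 = 1: r = r^2 * 26 mod 43 = 15^2 * 26 = 10*26 = 2
  -> s = B^a = 2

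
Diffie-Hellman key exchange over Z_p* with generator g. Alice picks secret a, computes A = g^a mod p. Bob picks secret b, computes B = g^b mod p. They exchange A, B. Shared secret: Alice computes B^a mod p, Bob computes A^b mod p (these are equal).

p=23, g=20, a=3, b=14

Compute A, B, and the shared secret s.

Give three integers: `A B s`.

Answer: 19 4 18

Derivation:
A = 20^3 mod 23  (bits of 3 = 11)
  bit 0 = 1: r = r^2 * 20 mod 23 = 1^2 * 20 = 1*20 = 20
  bit 1 = 1: r = r^2 * 20 mod 23 = 20^2 * 20 = 9*20 = 19
  -> A = 19
B = 20^14 mod 23  (bits of 14 = 1110)
  bit 0 = 1: r = r^2 * 20 mod 23 = 1^2 * 20 = 1*20 = 20
  bit 1 = 1: r = r^2 * 20 mod 23 = 20^2 * 20 = 9*20 = 19
  bit 2 = 1: r = r^2 * 20 mod 23 = 19^2 * 20 = 16*20 = 21
  bit 3 = 0: r = r^2 mod 23 = 21^2 = 4
  -> B = 4
s = B^a = 4^3 mod 23  (bits of 3 = 11)
  bit 0 = 1: r = r^2 * 4 mod 23 = 1^2 * 4 = 1*4 = 4
  bit 1 = 1: r = r^2 * 4 mod 23 = 4^2 * 4 = 16*4 = 18
  -> s = B^a = 18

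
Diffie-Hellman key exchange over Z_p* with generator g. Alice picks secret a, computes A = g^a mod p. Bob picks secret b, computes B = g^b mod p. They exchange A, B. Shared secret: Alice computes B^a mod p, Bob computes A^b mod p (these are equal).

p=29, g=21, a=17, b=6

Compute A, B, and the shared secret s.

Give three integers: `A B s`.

Answer: 19 13 22

Derivation:
A = 21^17 mod 29  (bits of 17 = 10001)
  bit 0 = 1: r = r^2 * 21 mod 29 = 1^2 * 21 = 1*21 = 21
  bit 1 = 0: r = r^2 mod 29 = 21^2 = 6
  bit 2 = 0: r = r^2 mod 29 = 6^2 = 7
  bit 3 = 0: r = r^2 mod 29 = 7^2 = 20
  bit 4 = 1: r = r^2 * 21 mod 29 = 20^2 * 21 = 23*21 = 19
  -> A = 19
B = 21^6 mod 29  (bits of 6 = 110)
  bit 0 = 1: r = r^2 * 21 mod 29 = 1^2 * 21 = 1*21 = 21
  bit 1 = 1: r = r^2 * 21 mod 29 = 21^2 * 21 = 6*21 = 10
  bit 2 = 0: r = r^2 mod 29 = 10^2 = 13
  -> B = 13
s = B^a = 13^17 mod 29  (bits of 17 = 10001)
  bit 0 = 1: r = r^2 * 13 mod 29 = 1^2 * 13 = 1*13 = 13
  bit 1 = 0: r = r^2 mod 29 = 13^2 = 24
  bit 2 = 0: r = r^2 mod 29 = 24^2 = 25
  bit 3 = 0: r = r^2 mod 29 = 25^2 = 16
  bit 4 = 1: r = r^2 * 13 mod 29 = 16^2 * 13 = 24*13 = 22
  -> s = B^a = 22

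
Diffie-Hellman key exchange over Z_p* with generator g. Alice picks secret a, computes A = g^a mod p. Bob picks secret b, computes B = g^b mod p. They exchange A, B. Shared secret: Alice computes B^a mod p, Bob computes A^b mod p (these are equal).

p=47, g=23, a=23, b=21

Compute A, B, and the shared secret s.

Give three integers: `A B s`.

A = 23^23 mod 47  (bits of 23 = 10111)
  bit 0 = 1: r = r^2 * 23 mod 47 = 1^2 * 23 = 1*23 = 23
  bit 1 = 0: r = r^2 mod 47 = 23^2 = 12
  bit 2 = 1: r = r^2 * 23 mod 47 = 12^2 * 23 = 3*23 = 22
  bit 3 = 1: r = r^2 * 23 mod 47 = 22^2 * 23 = 14*23 = 40
  bit 4 = 1: r = r^2 * 23 mod 47 = 40^2 * 23 = 2*23 = 46
  -> A = 46
B = 23^21 mod 47  (bits of 21 = 10101)
  bit 0 = 1: r = r^2 * 23 mod 47 = 1^2 * 23 = 1*23 = 23
  bit 1 = 0: r = r^2 mod 47 = 23^2 = 12
  bit 2 = 1: r = r^2 * 23 mod 47 = 12^2 * 23 = 3*23 = 22
  bit 3 = 0: r = r^2 mod 47 = 22^2 = 14
  bit 4 = 1: r = r^2 * 23 mod 47 = 14^2 * 23 = 8*23 = 43
  -> B = 43
s = B^a = 43^23 mod 47  (bits of 23 = 10111)
  bit 0 = 1: r = r^2 * 43 mod 47 = 1^2 * 43 = 1*43 = 43
  bit 1 = 0: r = r^2 mod 47 = 43^2 = 16
  bit 2 = 1: r = r^2 * 43 mod 47 = 16^2 * 43 = 21*43 = 10
  bit 3 = 1: r = r^2 * 43 mod 47 = 10^2 * 43 = 6*43 = 23
  bit 4 = 1: r = r^2 * 43 mod 47 = 23^2 * 43 = 12*43 = 46
  -> s = B^a = 46

Answer: 46 43 46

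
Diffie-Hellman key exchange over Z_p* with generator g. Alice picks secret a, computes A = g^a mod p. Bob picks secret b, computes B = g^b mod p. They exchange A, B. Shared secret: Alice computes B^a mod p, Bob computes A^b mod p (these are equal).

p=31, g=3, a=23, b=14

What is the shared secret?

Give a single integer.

Answer: 14

Derivation:
A = 3^23 mod 31  (bits of 23 = 10111)
  bit 0 = 1: r = r^2 * 3 mod 31 = 1^2 * 3 = 1*3 = 3
  bit 1 = 0: r = r^2 mod 31 = 3^2 = 9
  bit 2 = 1: r = r^2 * 3 mod 31 = 9^2 * 3 = 19*3 = 26
  bit 3 = 1: r = r^2 * 3 mod 31 = 26^2 * 3 = 25*3 = 13
  bit 4 = 1: r = r^2 * 3 mod 31 = 13^2 * 3 = 14*3 = 11
  -> A = 11
B = 3^14 mod 31  (bits of 14 = 1110)
  bit 0 = 1: r = r^2 * 3 mod 31 = 1^2 * 3 = 1*3 = 3
  bit 1 = 1: r = r^2 * 3 mod 31 = 3^2 * 3 = 9*3 = 27
  bit 2 = 1: r = r^2 * 3 mod 31 = 27^2 * 3 = 16*3 = 17
  bit 3 = 0: r = r^2 mod 31 = 17^2 = 10
  -> B = 10
s = B^a = 10^23 mod 31  (bits of 23 = 10111)
  bit 0 = 1: r = r^2 * 10 mod 31 = 1^2 * 10 = 1*10 = 10
  bit 1 = 0: r = r^2 mod 31 = 10^2 = 7
  bit 2 = 1: r = r^2 * 10 mod 31 = 7^2 * 10 = 18*10 = 25
  bit 3 = 1: r = r^2 * 10 mod 31 = 25^2 * 10 = 5*10 = 19
  bit 4 = 1: r = r^2 * 10 mod 31 = 19^2 * 10 = 20*10 = 14
  -> s = B^a = 14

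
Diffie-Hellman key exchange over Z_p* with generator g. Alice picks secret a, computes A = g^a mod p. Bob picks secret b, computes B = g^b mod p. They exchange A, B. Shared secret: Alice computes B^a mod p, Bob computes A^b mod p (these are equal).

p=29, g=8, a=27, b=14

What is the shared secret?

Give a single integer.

A = 8^27 mod 29  (bits of 27 = 11011)
  bit 0 = 1: r = r^2 * 8 mod 29 = 1^2 * 8 = 1*8 = 8
  bit 1 = 1: r = r^2 * 8 mod 29 = 8^2 * 8 = 6*8 = 19
  bit 2 = 0: r = r^2 mod 29 = 19^2 = 13
  bit 3 = 1: r = r^2 * 8 mod 29 = 13^2 * 8 = 24*8 = 18
  bit 4 = 1: r = r^2 * 8 mod 29 = 18^2 * 8 = 5*8 = 11
  -> A = 11
B = 8^14 mod 29  (bits of 14 = 1110)
  bit 0 = 1: r = r^2 * 8 mod 29 = 1^2 * 8 = 1*8 = 8
  bit 1 = 1: r = r^2 * 8 mod 29 = 8^2 * 8 = 6*8 = 19
  bit 2 = 1: r = r^2 * 8 mod 29 = 19^2 * 8 = 13*8 = 17
  bit 3 = 0: r = r^2 mod 29 = 17^2 = 28
  -> B = 28
s = B^a = 28^27 mod 29  (bits of 27 = 11011)
  bit 0 = 1: r = r^2 * 28 mod 29 = 1^2 * 28 = 1*28 = 28
  bit 1 = 1: r = r^2 * 28 mod 29 = 28^2 * 28 = 1*28 = 28
  bit 2 = 0: r = r^2 mod 29 = 28^2 = 1
  bit 3 = 1: r = r^2 * 28 mod 29 = 1^2 * 28 = 1*28 = 28
  bit 4 = 1: r = r^2 * 28 mod 29 = 28^2 * 28 = 1*28 = 28
  -> s = B^a = 28

Answer: 28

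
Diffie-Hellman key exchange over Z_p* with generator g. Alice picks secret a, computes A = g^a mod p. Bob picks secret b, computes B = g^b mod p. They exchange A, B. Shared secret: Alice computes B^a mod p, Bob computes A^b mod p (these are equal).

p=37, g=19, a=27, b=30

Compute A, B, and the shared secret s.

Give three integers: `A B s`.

Answer: 31 27 36

Derivation:
A = 19^27 mod 37  (bits of 27 = 11011)
  bit 0 = 1: r = r^2 * 19 mod 37 = 1^2 * 19 = 1*19 = 19
  bit 1 = 1: r = r^2 * 19 mod 37 = 19^2 * 19 = 28*19 = 14
  bit 2 = 0: r = r^2 mod 37 = 14^2 = 11
  bit 3 = 1: r = r^2 * 19 mod 37 = 11^2 * 19 = 10*19 = 5
  bit 4 = 1: r = r^2 * 19 mod 37 = 5^2 * 19 = 25*19 = 31
  -> A = 31
B = 19^30 mod 37  (bits of 30 = 11110)
  bit 0 = 1: r = r^2 * 19 mod 37 = 1^2 * 19 = 1*19 = 19
  bit 1 = 1: r = r^2 * 19 mod 37 = 19^2 * 19 = 28*19 = 14
  bit 2 = 1: r = r^2 * 19 mod 37 = 14^2 * 19 = 11*19 = 24
  bit 3 = 1: r = r^2 * 19 mod 37 = 24^2 * 19 = 21*19 = 29
  bit 4 = 0: r = r^2 mod 37 = 29^2 = 27
  -> B = 27
s = B^a = 27^27 mod 37  (bits of 27 = 11011)
  bit 0 = 1: r = r^2 * 27 mod 37 = 1^2 * 27 = 1*27 = 27
  bit 1 = 1: r = r^2 * 27 mod 37 = 27^2 * 27 = 26*27 = 36
  bit 2 = 0: r = r^2 mod 37 = 36^2 = 1
  bit 3 = 1: r = r^2 * 27 mod 37 = 1^2 * 27 = 1*27 = 27
  bit 4 = 1: r = r^2 * 27 mod 37 = 27^2 * 27 = 26*27 = 36
  -> s = B^a = 36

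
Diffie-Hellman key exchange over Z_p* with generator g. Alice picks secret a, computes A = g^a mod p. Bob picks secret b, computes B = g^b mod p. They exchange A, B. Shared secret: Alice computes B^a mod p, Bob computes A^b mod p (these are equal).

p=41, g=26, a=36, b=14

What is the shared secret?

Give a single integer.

Answer: 10

Derivation:
A = 26^36 mod 41  (bits of 36 = 100100)
  bit 0 = 1: r = r^2 * 26 mod 41 = 1^2 * 26 = 1*26 = 26
  bit 1 = 0: r = r^2 mod 41 = 26^2 = 20
  bit 2 = 0: r = r^2 mod 41 = 20^2 = 31
  bit 3 = 1: r = r^2 * 26 mod 41 = 31^2 * 26 = 18*26 = 17
  bit 4 = 0: r = r^2 mod 41 = 17^2 = 2
  bit 5 = 0: r = r^2 mod 41 = 2^2 = 4
  -> A = 4
B = 26^14 mod 41  (bits of 14 = 1110)
  bit 0 = 1: r = r^2 * 26 mod 41 = 1^2 * 26 = 1*26 = 26
  bit 1 = 1: r = r^2 * 26 mod 41 = 26^2 * 26 = 20*26 = 28
  bit 2 = 1: r = r^2 * 26 mod 41 = 28^2 * 26 = 5*26 = 7
  bit 3 = 0: r = r^2 mod 41 = 7^2 = 8
  -> B = 8
s = B^a = 8^36 mod 41  (bits of 36 = 100100)
  bit 0 = 1: r = r^2 * 8 mod 41 = 1^2 * 8 = 1*8 = 8
  bit 1 = 0: r = r^2 mod 41 = 8^2 = 23
  bit 2 = 0: r = r^2 mod 41 = 23^2 = 37
  bit 3 = 1: r = r^2 * 8 mod 41 = 37^2 * 8 = 16*8 = 5
  bit 4 = 0: r = r^2 mod 41 = 5^2 = 25
  bit 5 = 0: r = r^2 mod 41 = 25^2 = 10
  -> s = B^a = 10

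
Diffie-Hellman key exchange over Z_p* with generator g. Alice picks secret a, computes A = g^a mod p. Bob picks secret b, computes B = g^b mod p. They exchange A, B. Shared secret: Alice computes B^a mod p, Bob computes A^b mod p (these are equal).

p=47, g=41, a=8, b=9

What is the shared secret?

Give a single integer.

A = 41^8 mod 47  (bits of 8 = 1000)
  bit 0 = 1: r = r^2 * 41 mod 47 = 1^2 * 41 = 1*41 = 41
  bit 1 = 0: r = r^2 mod 47 = 41^2 = 36
  bit 2 = 0: r = r^2 mod 47 = 36^2 = 27
  bit 3 = 0: r = r^2 mod 47 = 27^2 = 24
  -> A = 24
B = 41^9 mod 47  (bits of 9 = 1001)
  bit 0 = 1: r = r^2 * 41 mod 47 = 1^2 * 41 = 1*41 = 41
  bit 1 = 0: r = r^2 mod 47 = 41^2 = 36
  bit 2 = 0: r = r^2 mod 47 = 36^2 = 27
  bit 3 = 1: r = r^2 * 41 mod 47 = 27^2 * 41 = 24*41 = 44
  -> B = 44
s = B^a = 44^8 mod 47  (bits of 8 = 1000)
  bit 0 = 1: r = r^2 * 44 mod 47 = 1^2 * 44 = 1*44 = 44
  bit 1 = 0: r = r^2 mod 47 = 44^2 = 9
  bit 2 = 0: r = r^2 mod 47 = 9^2 = 34
  bit 3 = 0: r = r^2 mod 47 = 34^2 = 28
  -> s = B^a = 28

Answer: 28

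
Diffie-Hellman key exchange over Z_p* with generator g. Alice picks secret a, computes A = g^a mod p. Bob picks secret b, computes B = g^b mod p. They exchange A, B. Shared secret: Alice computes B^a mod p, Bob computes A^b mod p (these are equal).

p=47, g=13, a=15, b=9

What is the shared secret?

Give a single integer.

A = 13^15 mod 47  (bits of 15 = 1111)
  bit 0 = 1: r = r^2 * 13 mod 47 = 1^2 * 13 = 1*13 = 13
  bit 1 = 1: r = r^2 * 13 mod 47 = 13^2 * 13 = 28*13 = 35
  bit 2 = 1: r = r^2 * 13 mod 47 = 35^2 * 13 = 3*13 = 39
  bit 3 = 1: r = r^2 * 13 mod 47 = 39^2 * 13 = 17*13 = 33
  -> A = 33
B = 13^9 mod 47  (bits of 9 = 1001)
  bit 0 = 1: r = r^2 * 13 mod 47 = 1^2 * 13 = 1*13 = 13
  bit 1 = 0: r = r^2 mod 47 = 13^2 = 28
  bit 2 = 0: r = r^2 mod 47 = 28^2 = 32
  bit 3 = 1: r = r^2 * 13 mod 47 = 32^2 * 13 = 37*13 = 11
  -> B = 11
s = B^a = 11^15 mod 47  (bits of 15 = 1111)
  bit 0 = 1: r = r^2 * 11 mod 47 = 1^2 * 11 = 1*11 = 11
  bit 1 = 1: r = r^2 * 11 mod 47 = 11^2 * 11 = 27*11 = 15
  bit 2 = 1: r = r^2 * 11 mod 47 = 15^2 * 11 = 37*11 = 31
  bit 3 = 1: r = r^2 * 11 mod 47 = 31^2 * 11 = 21*11 = 43
  -> s = B^a = 43

Answer: 43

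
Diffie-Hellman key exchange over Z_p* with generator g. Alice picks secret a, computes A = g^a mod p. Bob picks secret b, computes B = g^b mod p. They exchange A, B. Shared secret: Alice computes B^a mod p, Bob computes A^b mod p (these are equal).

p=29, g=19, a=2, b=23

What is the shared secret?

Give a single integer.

Answer: 5

Derivation:
A = 19^2 mod 29  (bits of 2 = 10)
  bit 0 = 1: r = r^2 * 19 mod 29 = 1^2 * 19 = 1*19 = 19
  bit 1 = 0: r = r^2 mod 29 = 19^2 = 13
  -> A = 13
B = 19^23 mod 29  (bits of 23 = 10111)
  bit 0 = 1: r = r^2 * 19 mod 29 = 1^2 * 19 = 1*19 = 19
  bit 1 = 0: r = r^2 mod 29 = 19^2 = 13
  bit 2 = 1: r = r^2 * 19 mod 29 = 13^2 * 19 = 24*19 = 21
  bit 3 = 1: r = r^2 * 19 mod 29 = 21^2 * 19 = 6*19 = 27
  bit 4 = 1: r = r^2 * 19 mod 29 = 27^2 * 19 = 4*19 = 18
  -> B = 18
s = B^a = 18^2 mod 29  (bits of 2 = 10)
  bit 0 = 1: r = r^2 * 18 mod 29 = 1^2 * 18 = 1*18 = 18
  bit 1 = 0: r = r^2 mod 29 = 18^2 = 5
  -> s = B^a = 5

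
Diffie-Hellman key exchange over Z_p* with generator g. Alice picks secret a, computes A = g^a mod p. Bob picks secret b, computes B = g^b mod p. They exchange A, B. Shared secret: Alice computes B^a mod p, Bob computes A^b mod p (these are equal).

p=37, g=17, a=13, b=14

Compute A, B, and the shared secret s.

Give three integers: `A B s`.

A = 17^13 mod 37  (bits of 13 = 1101)
  bit 0 = 1: r = r^2 * 17 mod 37 = 1^2 * 17 = 1*17 = 17
  bit 1 = 1: r = r^2 * 17 mod 37 = 17^2 * 17 = 30*17 = 29
  bit 2 = 0: r = r^2 mod 37 = 29^2 = 27
  bit 3 = 1: r = r^2 * 17 mod 37 = 27^2 * 17 = 26*17 = 35
  -> A = 35
B = 17^14 mod 37  (bits of 14 = 1110)
  bit 0 = 1: r = r^2 * 17 mod 37 = 1^2 * 17 = 1*17 = 17
  bit 1 = 1: r = r^2 * 17 mod 37 = 17^2 * 17 = 30*17 = 29
  bit 2 = 1: r = r^2 * 17 mod 37 = 29^2 * 17 = 27*17 = 15
  bit 3 = 0: r = r^2 mod 37 = 15^2 = 3
  -> B = 3
s = B^a = 3^13 mod 37  (bits of 13 = 1101)
  bit 0 = 1: r = r^2 * 3 mod 37 = 1^2 * 3 = 1*3 = 3
  bit 1 = 1: r = r^2 * 3 mod 37 = 3^2 * 3 = 9*3 = 27
  bit 2 = 0: r = r^2 mod 37 = 27^2 = 26
  bit 3 = 1: r = r^2 * 3 mod 37 = 26^2 * 3 = 10*3 = 30
  -> s = B^a = 30

Answer: 35 3 30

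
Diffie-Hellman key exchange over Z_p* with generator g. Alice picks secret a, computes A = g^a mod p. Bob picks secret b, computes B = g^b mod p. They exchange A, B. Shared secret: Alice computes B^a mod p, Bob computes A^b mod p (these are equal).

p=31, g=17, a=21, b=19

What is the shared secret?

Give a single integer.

A = 17^21 mod 31  (bits of 21 = 10101)
  bit 0 = 1: r = r^2 * 17 mod 31 = 1^2 * 17 = 1*17 = 17
  bit 1 = 0: r = r^2 mod 31 = 17^2 = 10
  bit 2 = 1: r = r^2 * 17 mod 31 = 10^2 * 17 = 7*17 = 26
  bit 3 = 0: r = r^2 mod 31 = 26^2 = 25
  bit 4 = 1: r = r^2 * 17 mod 31 = 25^2 * 17 = 5*17 = 23
  -> A = 23
B = 17^19 mod 31  (bits of 19 = 10011)
  bit 0 = 1: r = r^2 * 17 mod 31 = 1^2 * 17 = 1*17 = 17
  bit 1 = 0: r = r^2 mod 31 = 17^2 = 10
  bit 2 = 0: r = r^2 mod 31 = 10^2 = 7
  bit 3 = 1: r = r^2 * 17 mod 31 = 7^2 * 17 = 18*17 = 27
  bit 4 = 1: r = r^2 * 17 mod 31 = 27^2 * 17 = 16*17 = 24
  -> B = 24
s = B^a = 24^21 mod 31  (bits of 21 = 10101)
  bit 0 = 1: r = r^2 * 24 mod 31 = 1^2 * 24 = 1*24 = 24
  bit 1 = 0: r = r^2 mod 31 = 24^2 = 18
  bit 2 = 1: r = r^2 * 24 mod 31 = 18^2 * 24 = 14*24 = 26
  bit 3 = 0: r = r^2 mod 31 = 26^2 = 25
  bit 4 = 1: r = r^2 * 24 mod 31 = 25^2 * 24 = 5*24 = 27
  -> s = B^a = 27

Answer: 27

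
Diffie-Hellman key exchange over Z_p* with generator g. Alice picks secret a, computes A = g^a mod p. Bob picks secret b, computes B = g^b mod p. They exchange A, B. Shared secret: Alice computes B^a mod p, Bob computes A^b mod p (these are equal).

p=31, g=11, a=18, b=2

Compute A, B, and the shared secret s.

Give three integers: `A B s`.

A = 11^18 mod 31  (bits of 18 = 10010)
  bit 0 = 1: r = r^2 * 11 mod 31 = 1^2 * 11 = 1*11 = 11
  bit 1 = 0: r = r^2 mod 31 = 11^2 = 28
  bit 2 = 0: r = r^2 mod 31 = 28^2 = 9
  bit 3 = 1: r = r^2 * 11 mod 31 = 9^2 * 11 = 19*11 = 23
  bit 4 = 0: r = r^2 mod 31 = 23^2 = 2
  -> A = 2
B = 11^2 mod 31  (bits of 2 = 10)
  bit 0 = 1: r = r^2 * 11 mod 31 = 1^2 * 11 = 1*11 = 11
  bit 1 = 0: r = r^2 mod 31 = 11^2 = 28
  -> B = 28
s = B^a = 28^18 mod 31  (bits of 18 = 10010)
  bit 0 = 1: r = r^2 * 28 mod 31 = 1^2 * 28 = 1*28 = 28
  bit 1 = 0: r = r^2 mod 31 = 28^2 = 9
  bit 2 = 0: r = r^2 mod 31 = 9^2 = 19
  bit 3 = 1: r = r^2 * 28 mod 31 = 19^2 * 28 = 20*28 = 2
  bit 4 = 0: r = r^2 mod 31 = 2^2 = 4
  -> s = B^a = 4

Answer: 2 28 4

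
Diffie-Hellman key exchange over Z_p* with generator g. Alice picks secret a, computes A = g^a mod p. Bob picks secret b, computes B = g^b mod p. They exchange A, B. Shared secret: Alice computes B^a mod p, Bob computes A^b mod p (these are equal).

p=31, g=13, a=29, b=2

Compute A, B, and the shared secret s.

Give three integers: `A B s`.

Answer: 12 14 20

Derivation:
A = 13^29 mod 31  (bits of 29 = 11101)
  bit 0 = 1: r = r^2 * 13 mod 31 = 1^2 * 13 = 1*13 = 13
  bit 1 = 1: r = r^2 * 13 mod 31 = 13^2 * 13 = 14*13 = 27
  bit 2 = 1: r = r^2 * 13 mod 31 = 27^2 * 13 = 16*13 = 22
  bit 3 = 0: r = r^2 mod 31 = 22^2 = 19
  bit 4 = 1: r = r^2 * 13 mod 31 = 19^2 * 13 = 20*13 = 12
  -> A = 12
B = 13^2 mod 31  (bits of 2 = 10)
  bit 0 = 1: r = r^2 * 13 mod 31 = 1^2 * 13 = 1*13 = 13
  bit 1 = 0: r = r^2 mod 31 = 13^2 = 14
  -> B = 14
s = B^a = 14^29 mod 31  (bits of 29 = 11101)
  bit 0 = 1: r = r^2 * 14 mod 31 = 1^2 * 14 = 1*14 = 14
  bit 1 = 1: r = r^2 * 14 mod 31 = 14^2 * 14 = 10*14 = 16
  bit 2 = 1: r = r^2 * 14 mod 31 = 16^2 * 14 = 8*14 = 19
  bit 3 = 0: r = r^2 mod 31 = 19^2 = 20
  bit 4 = 1: r = r^2 * 14 mod 31 = 20^2 * 14 = 28*14 = 20
  -> s = B^a = 20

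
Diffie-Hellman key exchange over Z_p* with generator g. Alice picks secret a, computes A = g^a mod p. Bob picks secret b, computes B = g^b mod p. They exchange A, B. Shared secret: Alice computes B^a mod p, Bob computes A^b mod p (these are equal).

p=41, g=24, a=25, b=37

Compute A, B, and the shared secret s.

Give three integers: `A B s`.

A = 24^25 mod 41  (bits of 25 = 11001)
  bit 0 = 1: r = r^2 * 24 mod 41 = 1^2 * 24 = 1*24 = 24
  bit 1 = 1: r = r^2 * 24 mod 41 = 24^2 * 24 = 2*24 = 7
  bit 2 = 0: r = r^2 mod 41 = 7^2 = 8
  bit 3 = 0: r = r^2 mod 41 = 8^2 = 23
  bit 4 = 1: r = r^2 * 24 mod 41 = 23^2 * 24 = 37*24 = 27
  -> A = 27
B = 24^37 mod 41  (bits of 37 = 100101)
  bit 0 = 1: r = r^2 * 24 mod 41 = 1^2 * 24 = 1*24 = 24
  bit 1 = 0: r = r^2 mod 41 = 24^2 = 2
  bit 2 = 0: r = r^2 mod 41 = 2^2 = 4
  bit 3 = 1: r = r^2 * 24 mod 41 = 4^2 * 24 = 16*24 = 15
  bit 4 = 0: r = r^2 mod 41 = 15^2 = 20
  bit 5 = 1: r = r^2 * 24 mod 41 = 20^2 * 24 = 31*24 = 6
  -> B = 6
s = B^a = 6^25 mod 41  (bits of 25 = 11001)
  bit 0 = 1: r = r^2 * 6 mod 41 = 1^2 * 6 = 1*6 = 6
  bit 1 = 1: r = r^2 * 6 mod 41 = 6^2 * 6 = 36*6 = 11
  bit 2 = 0: r = r^2 mod 41 = 11^2 = 39
  bit 3 = 0: r = r^2 mod 41 = 39^2 = 4
  bit 4 = 1: r = r^2 * 6 mod 41 = 4^2 * 6 = 16*6 = 14
  -> s = B^a = 14

Answer: 27 6 14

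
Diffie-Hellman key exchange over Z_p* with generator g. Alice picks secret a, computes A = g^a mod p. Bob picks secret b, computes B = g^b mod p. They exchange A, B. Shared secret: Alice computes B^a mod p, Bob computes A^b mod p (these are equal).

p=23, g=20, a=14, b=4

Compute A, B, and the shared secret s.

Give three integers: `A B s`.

Answer: 4 12 3

Derivation:
A = 20^14 mod 23  (bits of 14 = 1110)
  bit 0 = 1: r = r^2 * 20 mod 23 = 1^2 * 20 = 1*20 = 20
  bit 1 = 1: r = r^2 * 20 mod 23 = 20^2 * 20 = 9*20 = 19
  bit 2 = 1: r = r^2 * 20 mod 23 = 19^2 * 20 = 16*20 = 21
  bit 3 = 0: r = r^2 mod 23 = 21^2 = 4
  -> A = 4
B = 20^4 mod 23  (bits of 4 = 100)
  bit 0 = 1: r = r^2 * 20 mod 23 = 1^2 * 20 = 1*20 = 20
  bit 1 = 0: r = r^2 mod 23 = 20^2 = 9
  bit 2 = 0: r = r^2 mod 23 = 9^2 = 12
  -> B = 12
s = B^a = 12^14 mod 23  (bits of 14 = 1110)
  bit 0 = 1: r = r^2 * 12 mod 23 = 1^2 * 12 = 1*12 = 12
  bit 1 = 1: r = r^2 * 12 mod 23 = 12^2 * 12 = 6*12 = 3
  bit 2 = 1: r = r^2 * 12 mod 23 = 3^2 * 12 = 9*12 = 16
  bit 3 = 0: r = r^2 mod 23 = 16^2 = 3
  -> s = B^a = 3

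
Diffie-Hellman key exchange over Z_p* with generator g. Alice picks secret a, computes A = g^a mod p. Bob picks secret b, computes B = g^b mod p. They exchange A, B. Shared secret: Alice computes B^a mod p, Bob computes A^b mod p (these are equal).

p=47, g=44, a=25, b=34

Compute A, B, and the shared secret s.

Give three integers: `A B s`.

A = 44^25 mod 47  (bits of 25 = 11001)
  bit 0 = 1: r = r^2 * 44 mod 47 = 1^2 * 44 = 1*44 = 44
  bit 1 = 1: r = r^2 * 44 mod 47 = 44^2 * 44 = 9*44 = 20
  bit 2 = 0: r = r^2 mod 47 = 20^2 = 24
  bit 3 = 0: r = r^2 mod 47 = 24^2 = 12
  bit 4 = 1: r = r^2 * 44 mod 47 = 12^2 * 44 = 3*44 = 38
  -> A = 38
B = 44^34 mod 47  (bits of 34 = 100010)
  bit 0 = 1: r = r^2 * 44 mod 47 = 1^2 * 44 = 1*44 = 44
  bit 1 = 0: r = r^2 mod 47 = 44^2 = 9
  bit 2 = 0: r = r^2 mod 47 = 9^2 = 34
  bit 3 = 0: r = r^2 mod 47 = 34^2 = 28
  bit 4 = 1: r = r^2 * 44 mod 47 = 28^2 * 44 = 32*44 = 45
  bit 5 = 0: r = r^2 mod 47 = 45^2 = 4
  -> B = 4
s = B^a = 4^25 mod 47  (bits of 25 = 11001)
  bit 0 = 1: r = r^2 * 4 mod 47 = 1^2 * 4 = 1*4 = 4
  bit 1 = 1: r = r^2 * 4 mod 47 = 4^2 * 4 = 16*4 = 17
  bit 2 = 0: r = r^2 mod 47 = 17^2 = 7
  bit 3 = 0: r = r^2 mod 47 = 7^2 = 2
  bit 4 = 1: r = r^2 * 4 mod 47 = 2^2 * 4 = 4*4 = 16
  -> s = B^a = 16

Answer: 38 4 16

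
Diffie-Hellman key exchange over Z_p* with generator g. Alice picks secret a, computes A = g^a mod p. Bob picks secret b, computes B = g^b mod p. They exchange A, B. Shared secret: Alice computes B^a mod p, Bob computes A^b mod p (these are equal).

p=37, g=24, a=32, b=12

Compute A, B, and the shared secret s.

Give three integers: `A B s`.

A = 24^32 mod 37  (bits of 32 = 100000)
  bit 0 = 1: r = r^2 * 24 mod 37 = 1^2 * 24 = 1*24 = 24
  bit 1 = 0: r = r^2 mod 37 = 24^2 = 21
  bit 2 = 0: r = r^2 mod 37 = 21^2 = 34
  bit 3 = 0: r = r^2 mod 37 = 34^2 = 9
  bit 4 = 0: r = r^2 mod 37 = 9^2 = 7
  bit 5 = 0: r = r^2 mod 37 = 7^2 = 12
  -> A = 12
B = 24^12 mod 37  (bits of 12 = 1100)
  bit 0 = 1: r = r^2 * 24 mod 37 = 1^2 * 24 = 1*24 = 24
  bit 1 = 1: r = r^2 * 24 mod 37 = 24^2 * 24 = 21*24 = 23
  bit 2 = 0: r = r^2 mod 37 = 23^2 = 11
  bit 3 = 0: r = r^2 mod 37 = 11^2 = 10
  -> B = 10
s = B^a = 10^32 mod 37  (bits of 32 = 100000)
  bit 0 = 1: r = r^2 * 10 mod 37 = 1^2 * 10 = 1*10 = 10
  bit 1 = 0: r = r^2 mod 37 = 10^2 = 26
  bit 2 = 0: r = r^2 mod 37 = 26^2 = 10
  bit 3 = 0: r = r^2 mod 37 = 10^2 = 26
  bit 4 = 0: r = r^2 mod 37 = 26^2 = 10
  bit 5 = 0: r = r^2 mod 37 = 10^2 = 26
  -> s = B^a = 26

Answer: 12 10 26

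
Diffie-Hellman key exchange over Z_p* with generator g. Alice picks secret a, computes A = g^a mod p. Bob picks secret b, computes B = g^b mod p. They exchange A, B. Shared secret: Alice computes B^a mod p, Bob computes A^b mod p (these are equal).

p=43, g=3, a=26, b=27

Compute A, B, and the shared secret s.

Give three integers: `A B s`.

Answer: 15 2 11

Derivation:
A = 3^26 mod 43  (bits of 26 = 11010)
  bit 0 = 1: r = r^2 * 3 mod 43 = 1^2 * 3 = 1*3 = 3
  bit 1 = 1: r = r^2 * 3 mod 43 = 3^2 * 3 = 9*3 = 27
  bit 2 = 0: r = r^2 mod 43 = 27^2 = 41
  bit 3 = 1: r = r^2 * 3 mod 43 = 41^2 * 3 = 4*3 = 12
  bit 4 = 0: r = r^2 mod 43 = 12^2 = 15
  -> A = 15
B = 3^27 mod 43  (bits of 27 = 11011)
  bit 0 = 1: r = r^2 * 3 mod 43 = 1^2 * 3 = 1*3 = 3
  bit 1 = 1: r = r^2 * 3 mod 43 = 3^2 * 3 = 9*3 = 27
  bit 2 = 0: r = r^2 mod 43 = 27^2 = 41
  bit 3 = 1: r = r^2 * 3 mod 43 = 41^2 * 3 = 4*3 = 12
  bit 4 = 1: r = r^2 * 3 mod 43 = 12^2 * 3 = 15*3 = 2
  -> B = 2
s = B^a = 2^26 mod 43  (bits of 26 = 11010)
  bit 0 = 1: r = r^2 * 2 mod 43 = 1^2 * 2 = 1*2 = 2
  bit 1 = 1: r = r^2 * 2 mod 43 = 2^2 * 2 = 4*2 = 8
  bit 2 = 0: r = r^2 mod 43 = 8^2 = 21
  bit 3 = 1: r = r^2 * 2 mod 43 = 21^2 * 2 = 11*2 = 22
  bit 4 = 0: r = r^2 mod 43 = 22^2 = 11
  -> s = B^a = 11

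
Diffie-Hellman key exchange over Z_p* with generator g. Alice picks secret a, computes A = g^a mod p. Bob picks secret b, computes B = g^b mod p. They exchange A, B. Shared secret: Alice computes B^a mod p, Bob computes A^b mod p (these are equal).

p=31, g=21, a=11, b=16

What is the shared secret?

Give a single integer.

Answer: 19

Derivation:
A = 21^11 mod 31  (bits of 11 = 1011)
  bit 0 = 1: r = r^2 * 21 mod 31 = 1^2 * 21 = 1*21 = 21
  bit 1 = 0: r = r^2 mod 31 = 21^2 = 7
  bit 2 = 1: r = r^2 * 21 mod 31 = 7^2 * 21 = 18*21 = 6
  bit 3 = 1: r = r^2 * 21 mod 31 = 6^2 * 21 = 5*21 = 12
  -> A = 12
B = 21^16 mod 31  (bits of 16 = 10000)
  bit 0 = 1: r = r^2 * 21 mod 31 = 1^2 * 21 = 1*21 = 21
  bit 1 = 0: r = r^2 mod 31 = 21^2 = 7
  bit 2 = 0: r = r^2 mod 31 = 7^2 = 18
  bit 3 = 0: r = r^2 mod 31 = 18^2 = 14
  bit 4 = 0: r = r^2 mod 31 = 14^2 = 10
  -> B = 10
s = B^a = 10^11 mod 31  (bits of 11 = 1011)
  bit 0 = 1: r = r^2 * 10 mod 31 = 1^2 * 10 = 1*10 = 10
  bit 1 = 0: r = r^2 mod 31 = 10^2 = 7
  bit 2 = 1: r = r^2 * 10 mod 31 = 7^2 * 10 = 18*10 = 25
  bit 3 = 1: r = r^2 * 10 mod 31 = 25^2 * 10 = 5*10 = 19
  -> s = B^a = 19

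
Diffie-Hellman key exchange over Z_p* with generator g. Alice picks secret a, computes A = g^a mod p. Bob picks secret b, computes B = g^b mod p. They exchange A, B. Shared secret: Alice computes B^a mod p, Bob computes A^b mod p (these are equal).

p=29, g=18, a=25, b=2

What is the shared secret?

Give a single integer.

A = 18^25 mod 29  (bits of 25 = 11001)
  bit 0 = 1: r = r^2 * 18 mod 29 = 1^2 * 18 = 1*18 = 18
  bit 1 = 1: r = r^2 * 18 mod 29 = 18^2 * 18 = 5*18 = 3
  bit 2 = 0: r = r^2 mod 29 = 3^2 = 9
  bit 3 = 0: r = r^2 mod 29 = 9^2 = 23
  bit 4 = 1: r = r^2 * 18 mod 29 = 23^2 * 18 = 7*18 = 10
  -> A = 10
B = 18^2 mod 29  (bits of 2 = 10)
  bit 0 = 1: r = r^2 * 18 mod 29 = 1^2 * 18 = 1*18 = 18
  bit 1 = 0: r = r^2 mod 29 = 18^2 = 5
  -> B = 5
s = B^a = 5^25 mod 29  (bits of 25 = 11001)
  bit 0 = 1: r = r^2 * 5 mod 29 = 1^2 * 5 = 1*5 = 5
  bit 1 = 1: r = r^2 * 5 mod 29 = 5^2 * 5 = 25*5 = 9
  bit 2 = 0: r = r^2 mod 29 = 9^2 = 23
  bit 3 = 0: r = r^2 mod 29 = 23^2 = 7
  bit 4 = 1: r = r^2 * 5 mod 29 = 7^2 * 5 = 20*5 = 13
  -> s = B^a = 13

Answer: 13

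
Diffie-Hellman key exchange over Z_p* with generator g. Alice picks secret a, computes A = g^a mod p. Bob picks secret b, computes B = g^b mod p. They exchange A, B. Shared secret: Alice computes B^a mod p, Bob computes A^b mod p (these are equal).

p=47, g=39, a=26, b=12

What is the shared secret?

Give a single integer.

A = 39^26 mod 47  (bits of 26 = 11010)
  bit 0 = 1: r = r^2 * 39 mod 47 = 1^2 * 39 = 1*39 = 39
  bit 1 = 1: r = r^2 * 39 mod 47 = 39^2 * 39 = 17*39 = 5
  bit 2 = 0: r = r^2 mod 47 = 5^2 = 25
  bit 3 = 1: r = r^2 * 39 mod 47 = 25^2 * 39 = 14*39 = 29
  bit 4 = 0: r = r^2 mod 47 = 29^2 = 42
  -> A = 42
B = 39^12 mod 47  (bits of 12 = 1100)
  bit 0 = 1: r = r^2 * 39 mod 47 = 1^2 * 39 = 1*39 = 39
  bit 1 = 1: r = r^2 * 39 mod 47 = 39^2 * 39 = 17*39 = 5
  bit 2 = 0: r = r^2 mod 47 = 5^2 = 25
  bit 3 = 0: r = r^2 mod 47 = 25^2 = 14
  -> B = 14
s = B^a = 14^26 mod 47  (bits of 26 = 11010)
  bit 0 = 1: r = r^2 * 14 mod 47 = 1^2 * 14 = 1*14 = 14
  bit 1 = 1: r = r^2 * 14 mod 47 = 14^2 * 14 = 8*14 = 18
  bit 2 = 0: r = r^2 mod 47 = 18^2 = 42
  bit 3 = 1: r = r^2 * 14 mod 47 = 42^2 * 14 = 25*14 = 21
  bit 4 = 0: r = r^2 mod 47 = 21^2 = 18
  -> s = B^a = 18

Answer: 18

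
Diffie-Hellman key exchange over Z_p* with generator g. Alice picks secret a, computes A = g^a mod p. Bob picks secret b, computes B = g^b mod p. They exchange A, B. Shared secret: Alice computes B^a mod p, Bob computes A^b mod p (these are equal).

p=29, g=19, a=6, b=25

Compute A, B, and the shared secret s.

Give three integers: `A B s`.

A = 19^6 mod 29  (bits of 6 = 110)
  bit 0 = 1: r = r^2 * 19 mod 29 = 1^2 * 19 = 1*19 = 19
  bit 1 = 1: r = r^2 * 19 mod 29 = 19^2 * 19 = 13*19 = 15
  bit 2 = 0: r = r^2 mod 29 = 15^2 = 22
  -> A = 22
B = 19^25 mod 29  (bits of 25 = 11001)
  bit 0 = 1: r = r^2 * 19 mod 29 = 1^2 * 19 = 1*19 = 19
  bit 1 = 1: r = r^2 * 19 mod 29 = 19^2 * 19 = 13*19 = 15
  bit 2 = 0: r = r^2 mod 29 = 15^2 = 22
  bit 3 = 0: r = r^2 mod 29 = 22^2 = 20
  bit 4 = 1: r = r^2 * 19 mod 29 = 20^2 * 19 = 23*19 = 2
  -> B = 2
s = B^a = 2^6 mod 29  (bits of 6 = 110)
  bit 0 = 1: r = r^2 * 2 mod 29 = 1^2 * 2 = 1*2 = 2
  bit 1 = 1: r = r^2 * 2 mod 29 = 2^2 * 2 = 4*2 = 8
  bit 2 = 0: r = r^2 mod 29 = 8^2 = 6
  -> s = B^a = 6

Answer: 22 2 6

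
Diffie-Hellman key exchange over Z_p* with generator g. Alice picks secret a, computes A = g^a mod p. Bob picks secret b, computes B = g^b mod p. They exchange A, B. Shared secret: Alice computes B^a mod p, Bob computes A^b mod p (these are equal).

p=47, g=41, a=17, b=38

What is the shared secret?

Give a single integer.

A = 41^17 mod 47  (bits of 17 = 10001)
  bit 0 = 1: r = r^2 * 41 mod 47 = 1^2 * 41 = 1*41 = 41
  bit 1 = 0: r = r^2 mod 47 = 41^2 = 36
  bit 2 = 0: r = r^2 mod 47 = 36^2 = 27
  bit 3 = 0: r = r^2 mod 47 = 27^2 = 24
  bit 4 = 1: r = r^2 * 41 mod 47 = 24^2 * 41 = 12*41 = 22
  -> A = 22
B = 41^38 mod 47  (bits of 38 = 100110)
  bit 0 = 1: r = r^2 * 41 mod 47 = 1^2 * 41 = 1*41 = 41
  bit 1 = 0: r = r^2 mod 47 = 41^2 = 36
  bit 2 = 0: r = r^2 mod 47 = 36^2 = 27
  bit 3 = 1: r = r^2 * 41 mod 47 = 27^2 * 41 = 24*41 = 44
  bit 4 = 1: r = r^2 * 41 mod 47 = 44^2 * 41 = 9*41 = 40
  bit 5 = 0: r = r^2 mod 47 = 40^2 = 2
  -> B = 2
s = B^a = 2^17 mod 47  (bits of 17 = 10001)
  bit 0 = 1: r = r^2 * 2 mod 47 = 1^2 * 2 = 1*2 = 2
  bit 1 = 0: r = r^2 mod 47 = 2^2 = 4
  bit 2 = 0: r = r^2 mod 47 = 4^2 = 16
  bit 3 = 0: r = r^2 mod 47 = 16^2 = 21
  bit 4 = 1: r = r^2 * 2 mod 47 = 21^2 * 2 = 18*2 = 36
  -> s = B^a = 36

Answer: 36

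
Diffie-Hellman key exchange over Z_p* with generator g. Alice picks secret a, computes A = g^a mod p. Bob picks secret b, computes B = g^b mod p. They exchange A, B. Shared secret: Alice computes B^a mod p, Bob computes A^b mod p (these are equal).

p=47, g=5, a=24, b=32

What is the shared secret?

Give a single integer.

Answer: 7

Derivation:
A = 5^24 mod 47  (bits of 24 = 11000)
  bit 0 = 1: r = r^2 * 5 mod 47 = 1^2 * 5 = 1*5 = 5
  bit 1 = 1: r = r^2 * 5 mod 47 = 5^2 * 5 = 25*5 = 31
  bit 2 = 0: r = r^2 mod 47 = 31^2 = 21
  bit 3 = 0: r = r^2 mod 47 = 21^2 = 18
  bit 4 = 0: r = r^2 mod 47 = 18^2 = 42
  -> A = 42
B = 5^32 mod 47  (bits of 32 = 100000)
  bit 0 = 1: r = r^2 * 5 mod 47 = 1^2 * 5 = 1*5 = 5
  bit 1 = 0: r = r^2 mod 47 = 5^2 = 25
  bit 2 = 0: r = r^2 mod 47 = 25^2 = 14
  bit 3 = 0: r = r^2 mod 47 = 14^2 = 8
  bit 4 = 0: r = r^2 mod 47 = 8^2 = 17
  bit 5 = 0: r = r^2 mod 47 = 17^2 = 7
  -> B = 7
s = B^a = 7^24 mod 47  (bits of 24 = 11000)
  bit 0 = 1: r = r^2 * 7 mod 47 = 1^2 * 7 = 1*7 = 7
  bit 1 = 1: r = r^2 * 7 mod 47 = 7^2 * 7 = 2*7 = 14
  bit 2 = 0: r = r^2 mod 47 = 14^2 = 8
  bit 3 = 0: r = r^2 mod 47 = 8^2 = 17
  bit 4 = 0: r = r^2 mod 47 = 17^2 = 7
  -> s = B^a = 7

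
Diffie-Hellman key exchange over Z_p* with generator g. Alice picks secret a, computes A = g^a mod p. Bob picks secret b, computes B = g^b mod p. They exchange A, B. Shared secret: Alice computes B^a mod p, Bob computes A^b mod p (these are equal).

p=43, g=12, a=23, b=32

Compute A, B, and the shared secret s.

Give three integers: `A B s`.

Answer: 28 17 31

Derivation:
A = 12^23 mod 43  (bits of 23 = 10111)
  bit 0 = 1: r = r^2 * 12 mod 43 = 1^2 * 12 = 1*12 = 12
  bit 1 = 0: r = r^2 mod 43 = 12^2 = 15
  bit 2 = 1: r = r^2 * 12 mod 43 = 15^2 * 12 = 10*12 = 34
  bit 3 = 1: r = r^2 * 12 mod 43 = 34^2 * 12 = 38*12 = 26
  bit 4 = 1: r = r^2 * 12 mod 43 = 26^2 * 12 = 31*12 = 28
  -> A = 28
B = 12^32 mod 43  (bits of 32 = 100000)
  bit 0 = 1: r = r^2 * 12 mod 43 = 1^2 * 12 = 1*12 = 12
  bit 1 = 0: r = r^2 mod 43 = 12^2 = 15
  bit 2 = 0: r = r^2 mod 43 = 15^2 = 10
  bit 3 = 0: r = r^2 mod 43 = 10^2 = 14
  bit 4 = 0: r = r^2 mod 43 = 14^2 = 24
  bit 5 = 0: r = r^2 mod 43 = 24^2 = 17
  -> B = 17
s = B^a = 17^23 mod 43  (bits of 23 = 10111)
  bit 0 = 1: r = r^2 * 17 mod 43 = 1^2 * 17 = 1*17 = 17
  bit 1 = 0: r = r^2 mod 43 = 17^2 = 31
  bit 2 = 1: r = r^2 * 17 mod 43 = 31^2 * 17 = 15*17 = 40
  bit 3 = 1: r = r^2 * 17 mod 43 = 40^2 * 17 = 9*17 = 24
  bit 4 = 1: r = r^2 * 17 mod 43 = 24^2 * 17 = 17*17 = 31
  -> s = B^a = 31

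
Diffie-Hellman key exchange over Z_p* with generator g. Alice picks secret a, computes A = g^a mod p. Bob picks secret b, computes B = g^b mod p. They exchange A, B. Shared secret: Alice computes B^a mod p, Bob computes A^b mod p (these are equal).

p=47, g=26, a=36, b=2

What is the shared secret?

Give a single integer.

A = 26^36 mod 47  (bits of 36 = 100100)
  bit 0 = 1: r = r^2 * 26 mod 47 = 1^2 * 26 = 1*26 = 26
  bit 1 = 0: r = r^2 mod 47 = 26^2 = 18
  bit 2 = 0: r = r^2 mod 47 = 18^2 = 42
  bit 3 = 1: r = r^2 * 26 mod 47 = 42^2 * 26 = 25*26 = 39
  bit 4 = 0: r = r^2 mod 47 = 39^2 = 17
  bit 5 = 0: r = r^2 mod 47 = 17^2 = 7
  -> A = 7
B = 26^2 mod 47  (bits of 2 = 10)
  bit 0 = 1: r = r^2 * 26 mod 47 = 1^2 * 26 = 1*26 = 26
  bit 1 = 0: r = r^2 mod 47 = 26^2 = 18
  -> B = 18
s = B^a = 18^36 mod 47  (bits of 36 = 100100)
  bit 0 = 1: r = r^2 * 18 mod 47 = 1^2 * 18 = 1*18 = 18
  bit 1 = 0: r = r^2 mod 47 = 18^2 = 42
  bit 2 = 0: r = r^2 mod 47 = 42^2 = 25
  bit 3 = 1: r = r^2 * 18 mod 47 = 25^2 * 18 = 14*18 = 17
  bit 4 = 0: r = r^2 mod 47 = 17^2 = 7
  bit 5 = 0: r = r^2 mod 47 = 7^2 = 2
  -> s = B^a = 2

Answer: 2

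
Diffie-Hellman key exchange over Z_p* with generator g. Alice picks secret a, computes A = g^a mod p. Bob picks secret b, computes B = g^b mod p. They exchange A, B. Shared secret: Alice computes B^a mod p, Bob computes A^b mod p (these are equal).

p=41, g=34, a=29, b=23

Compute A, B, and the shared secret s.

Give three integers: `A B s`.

Answer: 13 15 17

Derivation:
A = 34^29 mod 41  (bits of 29 = 11101)
  bit 0 = 1: r = r^2 * 34 mod 41 = 1^2 * 34 = 1*34 = 34
  bit 1 = 1: r = r^2 * 34 mod 41 = 34^2 * 34 = 8*34 = 26
  bit 2 = 1: r = r^2 * 34 mod 41 = 26^2 * 34 = 20*34 = 24
  bit 3 = 0: r = r^2 mod 41 = 24^2 = 2
  bit 4 = 1: r = r^2 * 34 mod 41 = 2^2 * 34 = 4*34 = 13
  -> A = 13
B = 34^23 mod 41  (bits of 23 = 10111)
  bit 0 = 1: r = r^2 * 34 mod 41 = 1^2 * 34 = 1*34 = 34
  bit 1 = 0: r = r^2 mod 41 = 34^2 = 8
  bit 2 = 1: r = r^2 * 34 mod 41 = 8^2 * 34 = 23*34 = 3
  bit 3 = 1: r = r^2 * 34 mod 41 = 3^2 * 34 = 9*34 = 19
  bit 4 = 1: r = r^2 * 34 mod 41 = 19^2 * 34 = 33*34 = 15
  -> B = 15
s = B^a = 15^29 mod 41  (bits of 29 = 11101)
  bit 0 = 1: r = r^2 * 15 mod 41 = 1^2 * 15 = 1*15 = 15
  bit 1 = 1: r = r^2 * 15 mod 41 = 15^2 * 15 = 20*15 = 13
  bit 2 = 1: r = r^2 * 15 mod 41 = 13^2 * 15 = 5*15 = 34
  bit 3 = 0: r = r^2 mod 41 = 34^2 = 8
  bit 4 = 1: r = r^2 * 15 mod 41 = 8^2 * 15 = 23*15 = 17
  -> s = B^a = 17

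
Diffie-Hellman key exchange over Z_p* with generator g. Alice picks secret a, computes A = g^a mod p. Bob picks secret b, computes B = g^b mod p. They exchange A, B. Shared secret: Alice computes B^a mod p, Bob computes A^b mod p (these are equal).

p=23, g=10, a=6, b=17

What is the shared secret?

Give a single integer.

Answer: 12

Derivation:
A = 10^6 mod 23  (bits of 6 = 110)
  bit 0 = 1: r = r^2 * 10 mod 23 = 1^2 * 10 = 1*10 = 10
  bit 1 = 1: r = r^2 * 10 mod 23 = 10^2 * 10 = 8*10 = 11
  bit 2 = 0: r = r^2 mod 23 = 11^2 = 6
  -> A = 6
B = 10^17 mod 23  (bits of 17 = 10001)
  bit 0 = 1: r = r^2 * 10 mod 23 = 1^2 * 10 = 1*10 = 10
  bit 1 = 0: r = r^2 mod 23 = 10^2 = 8
  bit 2 = 0: r = r^2 mod 23 = 8^2 = 18
  bit 3 = 0: r = r^2 mod 23 = 18^2 = 2
  bit 4 = 1: r = r^2 * 10 mod 23 = 2^2 * 10 = 4*10 = 17
  -> B = 17
s = B^a = 17^6 mod 23  (bits of 6 = 110)
  bit 0 = 1: r = r^2 * 17 mod 23 = 1^2 * 17 = 1*17 = 17
  bit 1 = 1: r = r^2 * 17 mod 23 = 17^2 * 17 = 13*17 = 14
  bit 2 = 0: r = r^2 mod 23 = 14^2 = 12
  -> s = B^a = 12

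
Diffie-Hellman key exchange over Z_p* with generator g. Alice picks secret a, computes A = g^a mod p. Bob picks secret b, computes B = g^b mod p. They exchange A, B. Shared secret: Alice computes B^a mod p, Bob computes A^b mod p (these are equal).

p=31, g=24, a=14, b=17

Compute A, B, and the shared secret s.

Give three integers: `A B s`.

A = 24^14 mod 31  (bits of 14 = 1110)
  bit 0 = 1: r = r^2 * 24 mod 31 = 1^2 * 24 = 1*24 = 24
  bit 1 = 1: r = r^2 * 24 mod 31 = 24^2 * 24 = 18*24 = 29
  bit 2 = 1: r = r^2 * 24 mod 31 = 29^2 * 24 = 4*24 = 3
  bit 3 = 0: r = r^2 mod 31 = 3^2 = 9
  -> A = 9
B = 24^17 mod 31  (bits of 17 = 10001)
  bit 0 = 1: r = r^2 * 24 mod 31 = 1^2 * 24 = 1*24 = 24
  bit 1 = 0: r = r^2 mod 31 = 24^2 = 18
  bit 2 = 0: r = r^2 mod 31 = 18^2 = 14
  bit 3 = 0: r = r^2 mod 31 = 14^2 = 10
  bit 4 = 1: r = r^2 * 24 mod 31 = 10^2 * 24 = 7*24 = 13
  -> B = 13
s = B^a = 13^14 mod 31  (bits of 14 = 1110)
  bit 0 = 1: r = r^2 * 13 mod 31 = 1^2 * 13 = 1*13 = 13
  bit 1 = 1: r = r^2 * 13 mod 31 = 13^2 * 13 = 14*13 = 27
  bit 2 = 1: r = r^2 * 13 mod 31 = 27^2 * 13 = 16*13 = 22
  bit 3 = 0: r = r^2 mod 31 = 22^2 = 19
  -> s = B^a = 19

Answer: 9 13 19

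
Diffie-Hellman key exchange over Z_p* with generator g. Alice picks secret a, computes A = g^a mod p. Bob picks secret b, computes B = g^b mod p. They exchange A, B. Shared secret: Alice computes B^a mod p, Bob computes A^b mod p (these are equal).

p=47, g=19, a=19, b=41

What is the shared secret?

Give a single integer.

Answer: 31

Derivation:
A = 19^19 mod 47  (bits of 19 = 10011)
  bit 0 = 1: r = r^2 * 19 mod 47 = 1^2 * 19 = 1*19 = 19
  bit 1 = 0: r = r^2 mod 47 = 19^2 = 32
  bit 2 = 0: r = r^2 mod 47 = 32^2 = 37
  bit 3 = 1: r = r^2 * 19 mod 47 = 37^2 * 19 = 6*19 = 20
  bit 4 = 1: r = r^2 * 19 mod 47 = 20^2 * 19 = 24*19 = 33
  -> A = 33
B = 19^41 mod 47  (bits of 41 = 101001)
  bit 0 = 1: r = r^2 * 19 mod 47 = 1^2 * 19 = 1*19 = 19
  bit 1 = 0: r = r^2 mod 47 = 19^2 = 32
  bit 2 = 1: r = r^2 * 19 mod 47 = 32^2 * 19 = 37*19 = 45
  bit 3 = 0: r = r^2 mod 47 = 45^2 = 4
  bit 4 = 0: r = r^2 mod 47 = 4^2 = 16
  bit 5 = 1: r = r^2 * 19 mod 47 = 16^2 * 19 = 21*19 = 23
  -> B = 23
s = B^a = 23^19 mod 47  (bits of 19 = 10011)
  bit 0 = 1: r = r^2 * 23 mod 47 = 1^2 * 23 = 1*23 = 23
  bit 1 = 0: r = r^2 mod 47 = 23^2 = 12
  bit 2 = 0: r = r^2 mod 47 = 12^2 = 3
  bit 3 = 1: r = r^2 * 23 mod 47 = 3^2 * 23 = 9*23 = 19
  bit 4 = 1: r = r^2 * 23 mod 47 = 19^2 * 23 = 32*23 = 31
  -> s = B^a = 31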